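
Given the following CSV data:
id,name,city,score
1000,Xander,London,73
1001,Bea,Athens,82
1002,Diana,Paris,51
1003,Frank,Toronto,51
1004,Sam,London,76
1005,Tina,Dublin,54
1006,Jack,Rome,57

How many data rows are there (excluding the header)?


Counting rows (excluding header):
Header: id,name,city,score
Data rows: 7

ANSWER: 7


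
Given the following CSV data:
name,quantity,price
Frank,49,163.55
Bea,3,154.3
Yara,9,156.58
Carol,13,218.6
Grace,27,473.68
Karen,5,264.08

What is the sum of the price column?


Values in 'price' column:
  Row 1: 163.55
  Row 2: 154.3
  Row 3: 156.58
  Row 4: 218.6
  Row 5: 473.68
  Row 6: 264.08
Sum = 163.55 + 154.3 + 156.58 + 218.6 + 473.68 + 264.08 = 1430.79

ANSWER: 1430.79


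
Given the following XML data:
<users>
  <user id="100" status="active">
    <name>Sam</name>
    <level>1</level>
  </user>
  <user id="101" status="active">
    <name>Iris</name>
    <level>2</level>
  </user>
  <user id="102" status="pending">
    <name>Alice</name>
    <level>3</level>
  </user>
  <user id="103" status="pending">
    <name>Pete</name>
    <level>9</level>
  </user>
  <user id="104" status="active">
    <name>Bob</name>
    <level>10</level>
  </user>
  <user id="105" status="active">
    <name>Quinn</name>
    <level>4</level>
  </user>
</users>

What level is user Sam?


Finding user: Sam
<level>1</level>

ANSWER: 1


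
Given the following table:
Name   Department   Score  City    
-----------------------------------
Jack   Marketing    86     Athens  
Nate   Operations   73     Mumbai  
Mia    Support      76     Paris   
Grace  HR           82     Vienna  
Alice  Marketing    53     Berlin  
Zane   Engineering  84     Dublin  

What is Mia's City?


Row 3: Mia
City = Paris

ANSWER: Paris


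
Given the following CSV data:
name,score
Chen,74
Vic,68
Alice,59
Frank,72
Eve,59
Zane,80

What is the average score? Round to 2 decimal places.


Scores: 74, 68, 59, 72, 59, 80
Sum = 412
Count = 6
Average = 412 / 6 = 68.67

ANSWER: 68.67


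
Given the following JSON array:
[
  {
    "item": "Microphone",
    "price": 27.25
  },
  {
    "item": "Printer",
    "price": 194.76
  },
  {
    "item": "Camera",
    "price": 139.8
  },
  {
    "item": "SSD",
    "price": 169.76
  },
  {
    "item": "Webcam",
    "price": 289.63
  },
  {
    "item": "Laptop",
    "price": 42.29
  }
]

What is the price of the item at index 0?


Array index 0 -> Microphone
price = 27.25

ANSWER: 27.25


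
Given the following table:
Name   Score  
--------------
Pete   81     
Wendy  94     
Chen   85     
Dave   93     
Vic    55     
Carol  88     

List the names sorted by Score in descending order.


Sorting by Score (descending):
  Wendy: 94
  Dave: 93
  Carol: 88
  Chen: 85
  Pete: 81
  Vic: 55


ANSWER: Wendy, Dave, Carol, Chen, Pete, Vic


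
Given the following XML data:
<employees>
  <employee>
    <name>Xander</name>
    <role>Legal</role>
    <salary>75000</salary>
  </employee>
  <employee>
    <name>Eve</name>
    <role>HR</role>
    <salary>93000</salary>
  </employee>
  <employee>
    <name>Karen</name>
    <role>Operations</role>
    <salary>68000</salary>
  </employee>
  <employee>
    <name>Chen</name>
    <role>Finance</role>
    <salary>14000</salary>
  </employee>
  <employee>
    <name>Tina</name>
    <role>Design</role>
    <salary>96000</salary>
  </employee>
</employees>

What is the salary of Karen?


Searching for <employee> with <name>Karen</name>
Found at position 3
<salary>68000</salary>

ANSWER: 68000


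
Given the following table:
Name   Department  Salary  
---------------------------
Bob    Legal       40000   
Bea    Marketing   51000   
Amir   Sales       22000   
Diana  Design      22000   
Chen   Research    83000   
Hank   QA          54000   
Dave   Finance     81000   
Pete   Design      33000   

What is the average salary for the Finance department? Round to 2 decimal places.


Finance department members:
  Dave: 81000
Sum = 81000
Count = 1
Average = 81000 / 1 = 81000.00

ANSWER: 81000.00


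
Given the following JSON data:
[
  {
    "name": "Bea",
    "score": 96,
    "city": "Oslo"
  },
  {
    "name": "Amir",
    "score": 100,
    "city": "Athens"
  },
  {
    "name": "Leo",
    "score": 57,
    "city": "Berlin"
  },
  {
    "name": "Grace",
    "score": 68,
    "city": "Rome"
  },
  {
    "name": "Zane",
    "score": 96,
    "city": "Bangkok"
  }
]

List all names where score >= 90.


Filtering records where score >= 90:
  Bea (score=96) -> YES
  Amir (score=100) -> YES
  Leo (score=57) -> no
  Grace (score=68) -> no
  Zane (score=96) -> YES


ANSWER: Bea, Amir, Zane


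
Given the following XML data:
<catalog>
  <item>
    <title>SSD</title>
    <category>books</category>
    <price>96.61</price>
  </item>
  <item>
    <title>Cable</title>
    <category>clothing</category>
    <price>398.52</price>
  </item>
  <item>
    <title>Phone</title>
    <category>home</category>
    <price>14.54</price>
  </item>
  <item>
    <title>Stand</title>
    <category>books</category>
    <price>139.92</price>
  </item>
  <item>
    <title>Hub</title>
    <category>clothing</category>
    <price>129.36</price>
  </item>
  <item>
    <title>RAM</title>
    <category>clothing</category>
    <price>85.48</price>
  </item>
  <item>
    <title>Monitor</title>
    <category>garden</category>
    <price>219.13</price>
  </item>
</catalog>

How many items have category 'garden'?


Scanning <item> elements for <category>garden</category>:
  Item 7: Monitor -> MATCH
Count: 1

ANSWER: 1


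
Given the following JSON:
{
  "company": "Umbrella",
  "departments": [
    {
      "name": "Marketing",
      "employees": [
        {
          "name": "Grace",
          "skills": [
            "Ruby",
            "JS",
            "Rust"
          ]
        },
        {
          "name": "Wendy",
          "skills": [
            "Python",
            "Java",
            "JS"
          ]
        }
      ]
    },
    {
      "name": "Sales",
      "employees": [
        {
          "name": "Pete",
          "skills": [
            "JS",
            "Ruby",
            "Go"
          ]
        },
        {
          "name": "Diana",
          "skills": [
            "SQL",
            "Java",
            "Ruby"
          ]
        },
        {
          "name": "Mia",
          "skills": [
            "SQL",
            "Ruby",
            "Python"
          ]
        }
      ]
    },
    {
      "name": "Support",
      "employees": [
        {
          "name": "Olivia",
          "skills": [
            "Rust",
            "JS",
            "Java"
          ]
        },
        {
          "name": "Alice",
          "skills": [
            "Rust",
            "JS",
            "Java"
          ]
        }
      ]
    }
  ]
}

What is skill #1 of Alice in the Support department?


Path: departments[2].employees[1].skills[0]
Value: Rust

ANSWER: Rust


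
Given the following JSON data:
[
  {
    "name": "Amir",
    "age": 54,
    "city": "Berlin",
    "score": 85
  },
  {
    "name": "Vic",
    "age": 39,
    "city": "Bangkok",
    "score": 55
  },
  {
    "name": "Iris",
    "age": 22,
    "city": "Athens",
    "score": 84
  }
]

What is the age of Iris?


Looking up record where name = Iris
Record index: 2
Field 'age' = 22

ANSWER: 22


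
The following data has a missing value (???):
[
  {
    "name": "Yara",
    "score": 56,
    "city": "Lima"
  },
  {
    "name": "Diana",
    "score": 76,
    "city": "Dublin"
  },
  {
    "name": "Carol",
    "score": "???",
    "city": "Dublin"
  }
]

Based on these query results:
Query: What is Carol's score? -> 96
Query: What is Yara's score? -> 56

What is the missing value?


The missing value is Carol's score
From query: Carol's score = 96

ANSWER: 96


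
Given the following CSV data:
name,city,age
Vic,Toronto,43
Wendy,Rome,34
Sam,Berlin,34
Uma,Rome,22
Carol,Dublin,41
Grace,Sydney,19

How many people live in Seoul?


Scanning city column for 'Seoul':
Total matches: 0

ANSWER: 0


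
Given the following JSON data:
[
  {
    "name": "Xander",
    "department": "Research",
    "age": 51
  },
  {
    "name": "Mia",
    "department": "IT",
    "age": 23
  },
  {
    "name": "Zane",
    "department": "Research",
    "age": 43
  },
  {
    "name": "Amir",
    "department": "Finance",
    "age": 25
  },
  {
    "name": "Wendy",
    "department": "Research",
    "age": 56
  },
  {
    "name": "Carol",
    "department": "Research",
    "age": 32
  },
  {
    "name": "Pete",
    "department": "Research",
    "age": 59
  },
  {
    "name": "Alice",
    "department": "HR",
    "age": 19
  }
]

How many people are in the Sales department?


Scanning records for department = Sales
  No matches found
Count: 0

ANSWER: 0


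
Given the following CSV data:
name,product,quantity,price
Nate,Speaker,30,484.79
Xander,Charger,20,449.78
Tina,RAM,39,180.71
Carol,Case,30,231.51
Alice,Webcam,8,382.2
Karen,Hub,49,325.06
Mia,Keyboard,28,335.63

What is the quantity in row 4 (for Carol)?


Row 4: Carol
Column 'quantity' = 30

ANSWER: 30


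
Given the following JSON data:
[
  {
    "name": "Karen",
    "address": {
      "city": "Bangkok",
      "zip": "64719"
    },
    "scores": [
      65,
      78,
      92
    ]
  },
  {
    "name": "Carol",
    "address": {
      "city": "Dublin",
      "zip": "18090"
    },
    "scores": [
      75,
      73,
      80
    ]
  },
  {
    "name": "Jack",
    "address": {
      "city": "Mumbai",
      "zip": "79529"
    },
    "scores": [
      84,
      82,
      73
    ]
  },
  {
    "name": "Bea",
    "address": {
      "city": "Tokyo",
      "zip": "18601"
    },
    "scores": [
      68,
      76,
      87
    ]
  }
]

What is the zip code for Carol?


Path: records[1].address.zip
Value: 18090

ANSWER: 18090


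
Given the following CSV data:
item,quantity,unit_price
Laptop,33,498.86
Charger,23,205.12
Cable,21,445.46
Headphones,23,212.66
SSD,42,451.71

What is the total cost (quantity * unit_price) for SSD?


Row: SSD
quantity = 42
unit_price = 451.71
total = 42 * 451.71 = 18971.82

ANSWER: 18971.82


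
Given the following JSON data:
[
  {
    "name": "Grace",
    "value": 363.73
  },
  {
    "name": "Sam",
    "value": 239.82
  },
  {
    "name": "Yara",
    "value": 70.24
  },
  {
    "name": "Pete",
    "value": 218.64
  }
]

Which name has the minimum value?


Comparing values:
  Grace: 363.73
  Sam: 239.82
  Yara: 70.24
  Pete: 218.64
Minimum: Yara (70.24)

ANSWER: Yara


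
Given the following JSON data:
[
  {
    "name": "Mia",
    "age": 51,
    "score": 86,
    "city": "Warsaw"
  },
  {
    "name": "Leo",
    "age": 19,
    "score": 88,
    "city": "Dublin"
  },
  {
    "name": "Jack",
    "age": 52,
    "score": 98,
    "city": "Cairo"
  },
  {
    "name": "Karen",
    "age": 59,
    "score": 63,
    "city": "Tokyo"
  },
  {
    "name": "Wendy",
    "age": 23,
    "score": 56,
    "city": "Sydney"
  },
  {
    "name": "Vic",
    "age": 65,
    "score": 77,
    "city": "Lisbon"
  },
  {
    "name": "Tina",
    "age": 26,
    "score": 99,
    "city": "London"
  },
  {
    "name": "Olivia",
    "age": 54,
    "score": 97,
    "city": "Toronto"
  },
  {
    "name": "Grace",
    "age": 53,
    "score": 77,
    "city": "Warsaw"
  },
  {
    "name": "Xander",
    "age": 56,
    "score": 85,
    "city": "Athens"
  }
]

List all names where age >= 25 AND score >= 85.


Checking both conditions:
  Mia (age=51, score=86) -> YES
  Leo (age=19, score=88) -> no
  Jack (age=52, score=98) -> YES
  Karen (age=59, score=63) -> no
  Wendy (age=23, score=56) -> no
  Vic (age=65, score=77) -> no
  Tina (age=26, score=99) -> YES
  Olivia (age=54, score=97) -> YES
  Grace (age=53, score=77) -> no
  Xander (age=56, score=85) -> YES


ANSWER: Mia, Jack, Tina, Olivia, Xander


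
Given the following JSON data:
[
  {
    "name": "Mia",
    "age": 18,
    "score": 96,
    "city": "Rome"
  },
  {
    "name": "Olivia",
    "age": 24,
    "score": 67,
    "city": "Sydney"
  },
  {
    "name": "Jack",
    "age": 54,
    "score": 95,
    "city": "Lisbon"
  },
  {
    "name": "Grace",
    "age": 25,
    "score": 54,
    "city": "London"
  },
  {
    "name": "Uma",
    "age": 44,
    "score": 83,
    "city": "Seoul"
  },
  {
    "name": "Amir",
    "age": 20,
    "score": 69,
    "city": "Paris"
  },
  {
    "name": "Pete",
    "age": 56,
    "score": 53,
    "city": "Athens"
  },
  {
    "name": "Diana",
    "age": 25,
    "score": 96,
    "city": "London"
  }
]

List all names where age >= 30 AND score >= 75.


Checking both conditions:
  Mia (age=18, score=96) -> no
  Olivia (age=24, score=67) -> no
  Jack (age=54, score=95) -> YES
  Grace (age=25, score=54) -> no
  Uma (age=44, score=83) -> YES
  Amir (age=20, score=69) -> no
  Pete (age=56, score=53) -> no
  Diana (age=25, score=96) -> no


ANSWER: Jack, Uma


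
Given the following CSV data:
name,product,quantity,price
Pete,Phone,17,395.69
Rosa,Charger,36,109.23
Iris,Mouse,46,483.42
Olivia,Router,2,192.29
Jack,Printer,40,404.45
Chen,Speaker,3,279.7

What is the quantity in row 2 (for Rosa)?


Row 2: Rosa
Column 'quantity' = 36

ANSWER: 36


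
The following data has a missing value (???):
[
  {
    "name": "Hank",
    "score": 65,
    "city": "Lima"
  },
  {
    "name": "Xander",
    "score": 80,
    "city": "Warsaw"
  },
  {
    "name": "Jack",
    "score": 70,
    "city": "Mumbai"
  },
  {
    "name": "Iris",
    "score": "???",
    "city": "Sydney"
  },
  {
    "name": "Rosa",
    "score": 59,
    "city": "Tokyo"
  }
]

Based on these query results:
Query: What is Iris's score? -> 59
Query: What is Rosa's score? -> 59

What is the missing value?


The missing value is Iris's score
From query: Iris's score = 59

ANSWER: 59


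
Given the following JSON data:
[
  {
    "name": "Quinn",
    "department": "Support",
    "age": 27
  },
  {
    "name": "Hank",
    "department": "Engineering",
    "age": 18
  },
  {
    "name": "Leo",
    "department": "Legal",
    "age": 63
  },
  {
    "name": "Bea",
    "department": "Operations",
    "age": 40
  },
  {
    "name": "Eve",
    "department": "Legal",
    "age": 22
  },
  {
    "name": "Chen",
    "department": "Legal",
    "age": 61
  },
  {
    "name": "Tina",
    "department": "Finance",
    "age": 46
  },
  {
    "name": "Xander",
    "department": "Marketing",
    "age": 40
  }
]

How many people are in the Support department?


Scanning records for department = Support
  Record 0: Quinn
Count: 1

ANSWER: 1


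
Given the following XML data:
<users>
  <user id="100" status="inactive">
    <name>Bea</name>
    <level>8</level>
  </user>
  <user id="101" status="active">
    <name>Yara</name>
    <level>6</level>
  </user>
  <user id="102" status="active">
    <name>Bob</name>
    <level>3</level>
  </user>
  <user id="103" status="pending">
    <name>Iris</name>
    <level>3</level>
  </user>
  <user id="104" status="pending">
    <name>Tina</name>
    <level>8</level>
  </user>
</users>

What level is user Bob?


Finding user: Bob
<level>3</level>

ANSWER: 3


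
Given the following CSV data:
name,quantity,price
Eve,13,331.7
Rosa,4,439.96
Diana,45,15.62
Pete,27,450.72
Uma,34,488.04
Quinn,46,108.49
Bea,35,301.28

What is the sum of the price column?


Values in 'price' column:
  Row 1: 331.7
  Row 2: 439.96
  Row 3: 15.62
  Row 4: 450.72
  Row 5: 488.04
  Row 6: 108.49
  Row 7: 301.28
Sum = 331.7 + 439.96 + 15.62 + 450.72 + 488.04 + 108.49 + 301.28 = 2135.81

ANSWER: 2135.81


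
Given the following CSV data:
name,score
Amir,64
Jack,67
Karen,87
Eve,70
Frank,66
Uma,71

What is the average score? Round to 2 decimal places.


Scores: 64, 67, 87, 70, 66, 71
Sum = 425
Count = 6
Average = 425 / 6 = 70.83

ANSWER: 70.83


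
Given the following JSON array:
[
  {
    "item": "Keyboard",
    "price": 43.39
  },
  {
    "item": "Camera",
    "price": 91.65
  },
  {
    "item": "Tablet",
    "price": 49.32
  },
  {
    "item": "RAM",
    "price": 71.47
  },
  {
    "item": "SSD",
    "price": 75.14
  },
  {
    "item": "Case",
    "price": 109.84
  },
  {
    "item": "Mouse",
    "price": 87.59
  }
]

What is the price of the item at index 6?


Array index 6 -> Mouse
price = 87.59

ANSWER: 87.59


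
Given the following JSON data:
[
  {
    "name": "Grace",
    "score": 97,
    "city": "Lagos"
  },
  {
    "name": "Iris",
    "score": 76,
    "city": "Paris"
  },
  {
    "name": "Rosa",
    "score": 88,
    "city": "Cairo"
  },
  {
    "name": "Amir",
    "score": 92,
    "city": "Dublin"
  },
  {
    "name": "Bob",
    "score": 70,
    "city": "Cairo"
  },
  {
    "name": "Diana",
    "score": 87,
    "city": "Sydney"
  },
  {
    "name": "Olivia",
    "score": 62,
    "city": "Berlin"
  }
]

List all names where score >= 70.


Filtering records where score >= 70:
  Grace (score=97) -> YES
  Iris (score=76) -> YES
  Rosa (score=88) -> YES
  Amir (score=92) -> YES
  Bob (score=70) -> YES
  Diana (score=87) -> YES
  Olivia (score=62) -> no


ANSWER: Grace, Iris, Rosa, Amir, Bob, Diana


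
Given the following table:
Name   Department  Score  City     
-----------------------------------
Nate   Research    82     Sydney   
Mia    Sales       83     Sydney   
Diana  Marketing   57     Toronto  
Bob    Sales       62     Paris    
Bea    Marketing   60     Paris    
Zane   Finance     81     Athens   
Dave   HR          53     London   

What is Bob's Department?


Row 4: Bob
Department = Sales

ANSWER: Sales


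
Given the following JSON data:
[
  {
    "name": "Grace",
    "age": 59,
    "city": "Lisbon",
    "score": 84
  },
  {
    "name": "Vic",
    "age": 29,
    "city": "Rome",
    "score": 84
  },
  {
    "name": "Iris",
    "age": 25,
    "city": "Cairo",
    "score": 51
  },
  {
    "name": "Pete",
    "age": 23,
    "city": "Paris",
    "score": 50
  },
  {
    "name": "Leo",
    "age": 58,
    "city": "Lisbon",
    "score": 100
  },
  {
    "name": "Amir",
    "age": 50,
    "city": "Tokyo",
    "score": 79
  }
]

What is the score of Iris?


Looking up record where name = Iris
Record index: 2
Field 'score' = 51

ANSWER: 51


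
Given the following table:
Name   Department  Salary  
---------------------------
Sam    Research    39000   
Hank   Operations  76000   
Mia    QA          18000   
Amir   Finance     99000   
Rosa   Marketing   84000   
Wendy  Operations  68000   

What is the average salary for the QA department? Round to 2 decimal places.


QA department members:
  Mia: 18000
Sum = 18000
Count = 1
Average = 18000 / 1 = 18000.00

ANSWER: 18000.00


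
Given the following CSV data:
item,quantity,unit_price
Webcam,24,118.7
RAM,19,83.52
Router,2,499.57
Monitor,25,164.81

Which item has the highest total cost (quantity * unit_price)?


Computing row totals:
  Webcam: 2848.8
  RAM: 1586.88
  Router: 999.14
  Monitor: 4120.25
Maximum: Monitor (4120.25)

ANSWER: Monitor


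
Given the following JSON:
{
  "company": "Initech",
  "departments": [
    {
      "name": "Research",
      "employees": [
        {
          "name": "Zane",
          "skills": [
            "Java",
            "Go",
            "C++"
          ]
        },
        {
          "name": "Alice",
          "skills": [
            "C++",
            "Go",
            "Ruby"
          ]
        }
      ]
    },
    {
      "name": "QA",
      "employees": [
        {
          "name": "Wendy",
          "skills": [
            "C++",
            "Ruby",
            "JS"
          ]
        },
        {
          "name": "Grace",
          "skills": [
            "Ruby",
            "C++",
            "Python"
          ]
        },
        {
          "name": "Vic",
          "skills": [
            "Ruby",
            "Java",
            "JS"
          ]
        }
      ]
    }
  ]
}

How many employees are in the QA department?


Path: departments[1].employees
Count: 3

ANSWER: 3


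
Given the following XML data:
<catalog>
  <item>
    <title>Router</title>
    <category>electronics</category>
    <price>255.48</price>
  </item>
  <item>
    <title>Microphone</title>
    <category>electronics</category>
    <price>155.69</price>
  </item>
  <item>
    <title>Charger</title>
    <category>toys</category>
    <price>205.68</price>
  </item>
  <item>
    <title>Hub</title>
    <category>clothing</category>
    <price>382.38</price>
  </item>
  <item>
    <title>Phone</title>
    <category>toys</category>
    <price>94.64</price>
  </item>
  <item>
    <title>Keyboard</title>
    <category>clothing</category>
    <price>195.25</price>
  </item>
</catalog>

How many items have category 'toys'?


Scanning <item> elements for <category>toys</category>:
  Item 3: Charger -> MATCH
  Item 5: Phone -> MATCH
Count: 2

ANSWER: 2


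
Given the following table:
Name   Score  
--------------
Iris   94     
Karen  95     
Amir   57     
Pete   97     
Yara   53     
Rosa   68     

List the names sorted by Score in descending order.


Sorting by Score (descending):
  Pete: 97
  Karen: 95
  Iris: 94
  Rosa: 68
  Amir: 57
  Yara: 53


ANSWER: Pete, Karen, Iris, Rosa, Amir, Yara


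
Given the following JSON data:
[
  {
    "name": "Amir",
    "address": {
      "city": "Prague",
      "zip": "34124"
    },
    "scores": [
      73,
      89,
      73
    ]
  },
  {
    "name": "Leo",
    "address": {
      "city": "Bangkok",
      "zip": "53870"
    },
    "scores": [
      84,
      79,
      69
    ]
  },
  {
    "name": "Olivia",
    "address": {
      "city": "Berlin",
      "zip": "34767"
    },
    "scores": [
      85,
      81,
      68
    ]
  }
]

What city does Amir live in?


Path: records[0].address.city
Value: Prague

ANSWER: Prague


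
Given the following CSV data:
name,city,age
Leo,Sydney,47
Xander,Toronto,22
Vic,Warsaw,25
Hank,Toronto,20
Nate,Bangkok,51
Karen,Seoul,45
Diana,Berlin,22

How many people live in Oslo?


Scanning city column for 'Oslo':
Total matches: 0

ANSWER: 0


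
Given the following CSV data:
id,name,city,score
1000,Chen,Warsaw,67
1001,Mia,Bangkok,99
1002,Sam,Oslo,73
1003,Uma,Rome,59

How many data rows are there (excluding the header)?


Counting rows (excluding header):
Header: id,name,city,score
Data rows: 4

ANSWER: 4


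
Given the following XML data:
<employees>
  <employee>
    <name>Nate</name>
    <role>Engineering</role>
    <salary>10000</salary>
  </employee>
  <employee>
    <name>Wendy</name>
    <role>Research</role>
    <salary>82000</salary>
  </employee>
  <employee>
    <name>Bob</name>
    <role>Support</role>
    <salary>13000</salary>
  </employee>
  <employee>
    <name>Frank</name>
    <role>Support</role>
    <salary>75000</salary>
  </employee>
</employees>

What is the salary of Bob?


Searching for <employee> with <name>Bob</name>
Found at position 3
<salary>13000</salary>

ANSWER: 13000


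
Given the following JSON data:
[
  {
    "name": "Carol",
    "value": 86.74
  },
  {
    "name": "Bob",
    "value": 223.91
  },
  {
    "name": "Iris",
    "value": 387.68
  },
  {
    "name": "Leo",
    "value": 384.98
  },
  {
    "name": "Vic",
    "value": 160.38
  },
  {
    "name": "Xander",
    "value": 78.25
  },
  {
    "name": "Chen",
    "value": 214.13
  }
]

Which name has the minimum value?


Comparing values:
  Carol: 86.74
  Bob: 223.91
  Iris: 387.68
  Leo: 384.98
  Vic: 160.38
  Xander: 78.25
  Chen: 214.13
Minimum: Xander (78.25)

ANSWER: Xander


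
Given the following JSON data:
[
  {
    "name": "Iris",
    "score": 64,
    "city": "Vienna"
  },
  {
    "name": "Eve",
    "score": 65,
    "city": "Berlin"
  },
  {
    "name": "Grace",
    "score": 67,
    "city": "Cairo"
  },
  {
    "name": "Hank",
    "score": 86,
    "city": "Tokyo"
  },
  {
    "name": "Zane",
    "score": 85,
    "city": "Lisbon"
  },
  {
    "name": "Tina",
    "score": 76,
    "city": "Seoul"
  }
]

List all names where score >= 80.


Filtering records where score >= 80:
  Iris (score=64) -> no
  Eve (score=65) -> no
  Grace (score=67) -> no
  Hank (score=86) -> YES
  Zane (score=85) -> YES
  Tina (score=76) -> no


ANSWER: Hank, Zane


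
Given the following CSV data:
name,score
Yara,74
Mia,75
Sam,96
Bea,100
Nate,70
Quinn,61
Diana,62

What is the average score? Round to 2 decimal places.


Scores: 74, 75, 96, 100, 70, 61, 62
Sum = 538
Count = 7
Average = 538 / 7 = 76.86

ANSWER: 76.86


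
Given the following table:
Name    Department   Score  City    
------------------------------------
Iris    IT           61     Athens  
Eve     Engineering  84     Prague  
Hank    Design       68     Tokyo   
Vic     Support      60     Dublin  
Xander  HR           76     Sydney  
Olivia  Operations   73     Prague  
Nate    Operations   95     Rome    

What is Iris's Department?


Row 1: Iris
Department = IT

ANSWER: IT


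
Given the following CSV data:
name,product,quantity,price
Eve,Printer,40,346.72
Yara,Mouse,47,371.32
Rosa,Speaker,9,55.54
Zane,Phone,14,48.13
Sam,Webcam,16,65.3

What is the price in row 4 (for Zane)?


Row 4: Zane
Column 'price' = 48.13

ANSWER: 48.13


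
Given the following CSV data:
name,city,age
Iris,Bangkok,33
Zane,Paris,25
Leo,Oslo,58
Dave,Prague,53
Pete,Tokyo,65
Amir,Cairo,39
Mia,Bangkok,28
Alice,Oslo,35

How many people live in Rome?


Scanning city column for 'Rome':
Total matches: 0

ANSWER: 0


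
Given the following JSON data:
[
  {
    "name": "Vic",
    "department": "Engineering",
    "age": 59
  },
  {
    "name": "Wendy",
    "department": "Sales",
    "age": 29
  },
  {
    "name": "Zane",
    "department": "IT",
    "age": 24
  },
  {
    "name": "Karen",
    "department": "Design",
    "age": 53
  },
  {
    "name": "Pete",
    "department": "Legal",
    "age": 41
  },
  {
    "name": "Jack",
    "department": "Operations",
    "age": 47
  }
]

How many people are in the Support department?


Scanning records for department = Support
  No matches found
Count: 0

ANSWER: 0


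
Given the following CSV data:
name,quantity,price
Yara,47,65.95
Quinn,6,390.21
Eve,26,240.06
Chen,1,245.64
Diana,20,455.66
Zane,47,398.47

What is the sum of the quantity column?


Values in 'quantity' column:
  Row 1: 47
  Row 2: 6
  Row 3: 26
  Row 4: 1
  Row 5: 20
  Row 6: 47
Sum = 47 + 6 + 26 + 1 + 20 + 47 = 147

ANSWER: 147


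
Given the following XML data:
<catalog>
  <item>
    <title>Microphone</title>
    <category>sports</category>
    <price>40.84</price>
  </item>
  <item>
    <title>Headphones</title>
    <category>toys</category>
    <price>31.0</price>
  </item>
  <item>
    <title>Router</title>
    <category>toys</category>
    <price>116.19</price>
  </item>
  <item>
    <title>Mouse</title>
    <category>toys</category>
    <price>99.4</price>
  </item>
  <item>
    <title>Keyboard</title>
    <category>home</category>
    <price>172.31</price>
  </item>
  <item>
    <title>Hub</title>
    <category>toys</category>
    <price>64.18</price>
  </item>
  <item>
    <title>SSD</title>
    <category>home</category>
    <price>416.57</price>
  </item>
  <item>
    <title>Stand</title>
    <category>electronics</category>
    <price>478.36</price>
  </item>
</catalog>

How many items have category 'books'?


Scanning <item> elements for <category>books</category>:
Count: 0

ANSWER: 0


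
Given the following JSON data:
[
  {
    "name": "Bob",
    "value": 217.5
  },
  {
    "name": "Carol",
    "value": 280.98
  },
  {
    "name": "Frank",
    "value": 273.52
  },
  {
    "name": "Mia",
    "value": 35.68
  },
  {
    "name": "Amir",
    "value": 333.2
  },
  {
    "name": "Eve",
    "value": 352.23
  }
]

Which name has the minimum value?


Comparing values:
  Bob: 217.5
  Carol: 280.98
  Frank: 273.52
  Mia: 35.68
  Amir: 333.2
  Eve: 352.23
Minimum: Mia (35.68)

ANSWER: Mia


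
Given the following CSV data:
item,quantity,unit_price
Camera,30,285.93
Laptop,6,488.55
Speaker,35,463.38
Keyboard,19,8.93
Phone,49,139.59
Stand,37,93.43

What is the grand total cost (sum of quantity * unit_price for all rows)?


Computing row totals:
  Camera: 30 * 285.93 = 8577.9
  Laptop: 6 * 488.55 = 2931.3
  Speaker: 35 * 463.38 = 16218.3
  Keyboard: 19 * 8.93 = 169.67
  Phone: 49 * 139.59 = 6839.91
  Stand: 37 * 93.43 = 3456.91
Grand total = 8577.9 + 2931.3 + 16218.3 + 169.67 + 6839.91 + 3456.91 = 38193.99

ANSWER: 38193.99


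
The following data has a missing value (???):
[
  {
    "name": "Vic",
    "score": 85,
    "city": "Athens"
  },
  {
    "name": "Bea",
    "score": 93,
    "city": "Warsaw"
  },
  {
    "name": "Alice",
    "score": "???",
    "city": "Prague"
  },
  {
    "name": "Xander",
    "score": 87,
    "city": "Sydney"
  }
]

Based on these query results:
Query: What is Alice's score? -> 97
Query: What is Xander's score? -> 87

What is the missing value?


The missing value is Alice's score
From query: Alice's score = 97

ANSWER: 97


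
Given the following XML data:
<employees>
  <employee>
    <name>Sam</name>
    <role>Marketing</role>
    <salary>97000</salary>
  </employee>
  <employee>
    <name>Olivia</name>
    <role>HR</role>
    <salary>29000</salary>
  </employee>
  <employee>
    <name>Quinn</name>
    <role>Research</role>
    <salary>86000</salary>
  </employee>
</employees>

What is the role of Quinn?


Searching for <employee> with <name>Quinn</name>
Found at position 3
<role>Research</role>

ANSWER: Research


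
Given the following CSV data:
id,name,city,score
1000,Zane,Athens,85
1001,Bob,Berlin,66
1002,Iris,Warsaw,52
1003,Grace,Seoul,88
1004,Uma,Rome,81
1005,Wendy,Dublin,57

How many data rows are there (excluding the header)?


Counting rows (excluding header):
Header: id,name,city,score
Data rows: 6

ANSWER: 6


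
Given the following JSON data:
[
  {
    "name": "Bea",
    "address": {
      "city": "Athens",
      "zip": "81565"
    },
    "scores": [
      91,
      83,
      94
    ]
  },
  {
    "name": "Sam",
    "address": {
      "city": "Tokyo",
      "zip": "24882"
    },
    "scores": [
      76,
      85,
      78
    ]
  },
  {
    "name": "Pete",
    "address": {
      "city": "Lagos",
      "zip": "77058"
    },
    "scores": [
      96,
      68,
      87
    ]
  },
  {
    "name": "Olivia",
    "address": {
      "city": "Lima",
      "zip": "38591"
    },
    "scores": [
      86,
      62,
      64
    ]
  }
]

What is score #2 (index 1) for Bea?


Path: records[0].scores[1]
Value: 83

ANSWER: 83


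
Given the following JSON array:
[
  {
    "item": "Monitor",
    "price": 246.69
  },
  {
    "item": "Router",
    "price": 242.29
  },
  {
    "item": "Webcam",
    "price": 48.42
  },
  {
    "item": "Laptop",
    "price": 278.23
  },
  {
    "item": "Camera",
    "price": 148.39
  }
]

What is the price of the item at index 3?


Array index 3 -> Laptop
price = 278.23

ANSWER: 278.23


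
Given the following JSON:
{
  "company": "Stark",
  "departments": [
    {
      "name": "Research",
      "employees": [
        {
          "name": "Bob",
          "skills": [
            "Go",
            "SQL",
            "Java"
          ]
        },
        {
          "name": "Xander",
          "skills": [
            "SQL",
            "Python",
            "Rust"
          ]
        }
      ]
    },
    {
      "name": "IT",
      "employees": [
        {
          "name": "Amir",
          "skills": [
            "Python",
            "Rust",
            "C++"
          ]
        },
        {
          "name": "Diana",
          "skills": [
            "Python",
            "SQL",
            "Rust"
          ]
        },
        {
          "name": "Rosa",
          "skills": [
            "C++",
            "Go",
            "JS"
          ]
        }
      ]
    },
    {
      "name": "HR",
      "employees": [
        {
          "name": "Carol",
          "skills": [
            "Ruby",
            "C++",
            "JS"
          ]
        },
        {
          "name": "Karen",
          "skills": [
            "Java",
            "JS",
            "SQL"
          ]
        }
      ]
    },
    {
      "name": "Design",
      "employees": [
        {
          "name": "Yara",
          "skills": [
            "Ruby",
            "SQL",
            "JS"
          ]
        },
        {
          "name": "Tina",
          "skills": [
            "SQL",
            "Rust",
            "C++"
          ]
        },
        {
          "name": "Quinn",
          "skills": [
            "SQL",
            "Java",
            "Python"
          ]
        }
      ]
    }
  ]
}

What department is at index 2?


Path: departments[2].name
Value: HR

ANSWER: HR


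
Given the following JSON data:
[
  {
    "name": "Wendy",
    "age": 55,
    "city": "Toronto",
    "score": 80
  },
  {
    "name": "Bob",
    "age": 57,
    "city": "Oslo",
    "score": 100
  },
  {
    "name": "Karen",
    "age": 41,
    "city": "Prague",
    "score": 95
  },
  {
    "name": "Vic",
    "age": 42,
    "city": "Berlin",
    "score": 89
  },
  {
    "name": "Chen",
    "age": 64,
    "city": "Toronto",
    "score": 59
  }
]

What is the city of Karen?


Looking up record where name = Karen
Record index: 2
Field 'city' = Prague

ANSWER: Prague


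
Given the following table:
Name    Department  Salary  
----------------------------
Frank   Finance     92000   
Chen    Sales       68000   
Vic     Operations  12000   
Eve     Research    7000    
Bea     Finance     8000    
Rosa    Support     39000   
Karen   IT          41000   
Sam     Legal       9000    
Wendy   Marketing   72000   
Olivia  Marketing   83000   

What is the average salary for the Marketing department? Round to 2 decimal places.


Marketing department members:
  Wendy: 72000
  Olivia: 83000
Sum = 155000
Count = 2
Average = 155000 / 2 = 77500.00

ANSWER: 77500.00


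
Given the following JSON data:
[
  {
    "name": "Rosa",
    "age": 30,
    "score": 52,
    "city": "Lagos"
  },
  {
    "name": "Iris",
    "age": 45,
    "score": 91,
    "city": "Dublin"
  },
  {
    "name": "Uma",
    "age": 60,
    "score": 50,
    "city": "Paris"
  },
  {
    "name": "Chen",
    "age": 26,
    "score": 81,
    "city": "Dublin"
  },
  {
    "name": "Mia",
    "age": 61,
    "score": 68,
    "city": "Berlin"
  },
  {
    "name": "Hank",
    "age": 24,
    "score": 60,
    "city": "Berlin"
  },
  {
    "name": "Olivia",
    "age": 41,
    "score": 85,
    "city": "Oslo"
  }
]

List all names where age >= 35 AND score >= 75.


Checking both conditions:
  Rosa (age=30, score=52) -> no
  Iris (age=45, score=91) -> YES
  Uma (age=60, score=50) -> no
  Chen (age=26, score=81) -> no
  Mia (age=61, score=68) -> no
  Hank (age=24, score=60) -> no
  Olivia (age=41, score=85) -> YES


ANSWER: Iris, Olivia


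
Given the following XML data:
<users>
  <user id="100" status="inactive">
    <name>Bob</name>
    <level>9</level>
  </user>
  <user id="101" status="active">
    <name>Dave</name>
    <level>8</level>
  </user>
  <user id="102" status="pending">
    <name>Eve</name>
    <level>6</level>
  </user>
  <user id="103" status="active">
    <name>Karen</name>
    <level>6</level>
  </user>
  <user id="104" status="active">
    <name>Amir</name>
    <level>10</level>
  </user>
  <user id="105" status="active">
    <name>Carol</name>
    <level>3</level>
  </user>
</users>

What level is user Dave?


Finding user: Dave
<level>8</level>

ANSWER: 8


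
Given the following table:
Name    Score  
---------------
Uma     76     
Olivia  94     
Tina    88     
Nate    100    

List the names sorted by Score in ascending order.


Sorting by Score (ascending):
  Uma: 76
  Tina: 88
  Olivia: 94
  Nate: 100


ANSWER: Uma, Tina, Olivia, Nate


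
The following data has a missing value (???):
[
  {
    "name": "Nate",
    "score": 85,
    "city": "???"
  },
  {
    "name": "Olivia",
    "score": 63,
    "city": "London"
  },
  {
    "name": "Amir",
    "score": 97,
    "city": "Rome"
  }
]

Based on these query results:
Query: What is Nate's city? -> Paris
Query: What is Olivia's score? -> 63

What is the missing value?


The missing value is Nate's city
From query: Nate's city = Paris

ANSWER: Paris


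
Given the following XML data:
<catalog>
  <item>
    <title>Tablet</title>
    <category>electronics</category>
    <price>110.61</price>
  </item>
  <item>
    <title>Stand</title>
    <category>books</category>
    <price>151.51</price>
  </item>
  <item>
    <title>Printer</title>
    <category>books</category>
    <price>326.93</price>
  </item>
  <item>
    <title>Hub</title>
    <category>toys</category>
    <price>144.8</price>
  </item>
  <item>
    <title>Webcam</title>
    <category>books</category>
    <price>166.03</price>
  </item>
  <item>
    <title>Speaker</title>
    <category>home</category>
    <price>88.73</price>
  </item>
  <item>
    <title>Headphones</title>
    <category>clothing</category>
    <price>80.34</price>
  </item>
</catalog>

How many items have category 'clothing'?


Scanning <item> elements for <category>clothing</category>:
  Item 7: Headphones -> MATCH
Count: 1

ANSWER: 1


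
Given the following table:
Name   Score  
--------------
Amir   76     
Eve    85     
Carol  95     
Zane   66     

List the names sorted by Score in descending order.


Sorting by Score (descending):
  Carol: 95
  Eve: 85
  Amir: 76
  Zane: 66


ANSWER: Carol, Eve, Amir, Zane


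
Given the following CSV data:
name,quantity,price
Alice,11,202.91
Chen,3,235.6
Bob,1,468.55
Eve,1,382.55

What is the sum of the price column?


Values in 'price' column:
  Row 1: 202.91
  Row 2: 235.6
  Row 3: 468.55
  Row 4: 382.55
Sum = 202.91 + 235.6 + 468.55 + 382.55 = 1289.61

ANSWER: 1289.61


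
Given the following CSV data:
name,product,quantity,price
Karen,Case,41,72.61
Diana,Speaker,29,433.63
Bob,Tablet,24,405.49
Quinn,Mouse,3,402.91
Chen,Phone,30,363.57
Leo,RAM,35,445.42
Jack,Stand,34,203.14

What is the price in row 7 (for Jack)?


Row 7: Jack
Column 'price' = 203.14

ANSWER: 203.14


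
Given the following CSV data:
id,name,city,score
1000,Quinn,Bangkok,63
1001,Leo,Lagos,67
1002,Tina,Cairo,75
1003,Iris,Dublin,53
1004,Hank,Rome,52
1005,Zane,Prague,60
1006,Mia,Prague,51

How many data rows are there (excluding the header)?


Counting rows (excluding header):
Header: id,name,city,score
Data rows: 7

ANSWER: 7


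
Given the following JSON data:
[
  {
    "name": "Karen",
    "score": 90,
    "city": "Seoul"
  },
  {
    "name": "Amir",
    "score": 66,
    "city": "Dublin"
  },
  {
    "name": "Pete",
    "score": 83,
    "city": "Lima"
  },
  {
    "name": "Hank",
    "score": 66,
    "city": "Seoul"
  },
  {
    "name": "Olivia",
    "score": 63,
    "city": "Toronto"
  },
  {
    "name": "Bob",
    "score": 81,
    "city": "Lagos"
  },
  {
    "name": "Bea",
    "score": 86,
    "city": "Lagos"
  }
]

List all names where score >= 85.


Filtering records where score >= 85:
  Karen (score=90) -> YES
  Amir (score=66) -> no
  Pete (score=83) -> no
  Hank (score=66) -> no
  Olivia (score=63) -> no
  Bob (score=81) -> no
  Bea (score=86) -> YES


ANSWER: Karen, Bea


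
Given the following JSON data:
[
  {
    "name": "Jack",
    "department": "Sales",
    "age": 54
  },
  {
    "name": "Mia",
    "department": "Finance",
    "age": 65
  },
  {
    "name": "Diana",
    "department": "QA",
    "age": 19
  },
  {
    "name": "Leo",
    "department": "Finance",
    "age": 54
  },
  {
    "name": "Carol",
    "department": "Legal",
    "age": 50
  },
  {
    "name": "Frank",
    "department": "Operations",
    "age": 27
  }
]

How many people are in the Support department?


Scanning records for department = Support
  No matches found
Count: 0

ANSWER: 0


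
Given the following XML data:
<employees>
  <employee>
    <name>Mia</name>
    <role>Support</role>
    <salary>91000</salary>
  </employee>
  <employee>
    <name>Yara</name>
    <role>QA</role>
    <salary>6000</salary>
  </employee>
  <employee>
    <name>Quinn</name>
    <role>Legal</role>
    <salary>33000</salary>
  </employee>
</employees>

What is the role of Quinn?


Searching for <employee> with <name>Quinn</name>
Found at position 3
<role>Legal</role>

ANSWER: Legal


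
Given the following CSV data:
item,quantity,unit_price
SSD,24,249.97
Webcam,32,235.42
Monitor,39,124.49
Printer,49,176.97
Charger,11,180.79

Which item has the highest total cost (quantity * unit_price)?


Computing row totals:
  SSD: 5999.28
  Webcam: 7533.44
  Monitor: 4855.11
  Printer: 8671.53
  Charger: 1988.69
Maximum: Printer (8671.53)

ANSWER: Printer
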